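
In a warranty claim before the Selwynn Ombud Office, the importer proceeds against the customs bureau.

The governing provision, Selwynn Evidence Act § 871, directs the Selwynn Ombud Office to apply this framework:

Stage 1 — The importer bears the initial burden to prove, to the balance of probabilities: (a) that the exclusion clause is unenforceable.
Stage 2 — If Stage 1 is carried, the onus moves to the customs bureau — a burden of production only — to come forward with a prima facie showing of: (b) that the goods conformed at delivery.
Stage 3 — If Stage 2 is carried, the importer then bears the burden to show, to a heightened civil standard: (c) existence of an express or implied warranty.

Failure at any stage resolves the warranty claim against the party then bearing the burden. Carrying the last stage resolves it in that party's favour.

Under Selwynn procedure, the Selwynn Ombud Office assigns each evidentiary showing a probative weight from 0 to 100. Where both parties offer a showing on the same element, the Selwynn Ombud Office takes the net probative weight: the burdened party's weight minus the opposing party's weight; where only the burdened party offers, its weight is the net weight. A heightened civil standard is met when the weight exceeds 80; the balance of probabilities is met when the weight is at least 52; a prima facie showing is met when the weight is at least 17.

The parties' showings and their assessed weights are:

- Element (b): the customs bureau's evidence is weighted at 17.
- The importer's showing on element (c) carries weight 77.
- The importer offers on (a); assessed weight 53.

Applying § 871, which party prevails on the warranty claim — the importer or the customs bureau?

Stage 1 (importer, the balance of probabilities, weight is at least 52): (a) 53 ≥ 52 — meets.
  The importer carries Stage 1; the customs bureau now bears the burden.
Stage 2 (customs bureau, a prima facie showing, weight is at least 17): (b) 17 ≥ 17 — meets.
  All elements met. The burden passes to the importer.
Stage 3 (importer, a heightened civil standard, weight exceeds 80): (c) 77 ≤ 80 — fails.
  Not every element is met, so the importer fails to carry Stage 3.
The analysis ends at Stage 3; the customs bureau prevails.

customs bureau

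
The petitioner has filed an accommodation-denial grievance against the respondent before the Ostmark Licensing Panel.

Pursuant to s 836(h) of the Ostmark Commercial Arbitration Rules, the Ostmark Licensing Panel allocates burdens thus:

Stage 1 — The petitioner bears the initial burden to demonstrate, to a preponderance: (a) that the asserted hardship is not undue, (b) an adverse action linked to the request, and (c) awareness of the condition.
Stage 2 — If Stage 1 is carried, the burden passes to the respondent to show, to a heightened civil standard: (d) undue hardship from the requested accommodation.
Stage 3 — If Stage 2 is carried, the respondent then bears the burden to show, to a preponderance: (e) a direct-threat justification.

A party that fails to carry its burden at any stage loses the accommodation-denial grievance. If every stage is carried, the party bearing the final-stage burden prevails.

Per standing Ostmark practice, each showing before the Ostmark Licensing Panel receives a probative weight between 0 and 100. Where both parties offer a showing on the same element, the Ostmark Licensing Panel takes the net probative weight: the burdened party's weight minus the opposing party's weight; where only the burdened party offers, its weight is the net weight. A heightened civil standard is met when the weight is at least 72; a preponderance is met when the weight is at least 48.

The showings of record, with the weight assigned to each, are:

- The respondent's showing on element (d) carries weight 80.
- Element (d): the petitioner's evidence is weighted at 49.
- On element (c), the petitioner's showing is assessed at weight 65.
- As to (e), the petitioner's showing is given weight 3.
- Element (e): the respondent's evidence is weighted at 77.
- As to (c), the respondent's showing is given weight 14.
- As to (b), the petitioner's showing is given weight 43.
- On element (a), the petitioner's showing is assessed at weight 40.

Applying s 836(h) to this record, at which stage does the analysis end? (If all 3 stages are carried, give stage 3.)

At Stage 1 the petitioner must meet a preponderance (weight is at least 48): on (a) the weight is 40, < 48, so (a) does not meet the standard; on (b) the weight is 43, < 48, so (b) does not meet the standard; on (c) the weight is 65 less the opposing 14 gives net 51, ≥ 48, so (c) meets the standard.
  The petitioner does not carry Stage 1.
The respondent prevails.

stage 1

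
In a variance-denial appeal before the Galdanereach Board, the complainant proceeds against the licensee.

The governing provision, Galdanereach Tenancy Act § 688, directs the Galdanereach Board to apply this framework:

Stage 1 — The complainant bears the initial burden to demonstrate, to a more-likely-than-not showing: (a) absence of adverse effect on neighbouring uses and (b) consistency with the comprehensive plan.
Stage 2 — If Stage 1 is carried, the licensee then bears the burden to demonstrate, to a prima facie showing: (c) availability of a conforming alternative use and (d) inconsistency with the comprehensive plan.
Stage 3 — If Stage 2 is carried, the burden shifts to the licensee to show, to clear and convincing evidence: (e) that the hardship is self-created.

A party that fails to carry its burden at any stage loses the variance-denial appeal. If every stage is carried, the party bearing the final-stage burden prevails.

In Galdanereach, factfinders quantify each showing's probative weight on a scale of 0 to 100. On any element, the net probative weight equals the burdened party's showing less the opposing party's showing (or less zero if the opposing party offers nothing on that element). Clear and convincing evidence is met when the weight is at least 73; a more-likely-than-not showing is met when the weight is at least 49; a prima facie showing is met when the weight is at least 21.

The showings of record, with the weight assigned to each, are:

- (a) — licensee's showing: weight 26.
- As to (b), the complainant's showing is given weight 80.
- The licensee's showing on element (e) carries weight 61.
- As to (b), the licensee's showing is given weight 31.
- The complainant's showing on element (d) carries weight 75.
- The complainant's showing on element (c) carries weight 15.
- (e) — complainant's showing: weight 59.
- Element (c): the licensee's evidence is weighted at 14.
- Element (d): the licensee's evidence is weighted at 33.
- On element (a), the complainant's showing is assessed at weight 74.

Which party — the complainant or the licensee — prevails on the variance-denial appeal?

Stage 1 — burden on complainant; standard: a more-likely-than-not showing (weight is at least 49).
    (a): 74 − 26 = 48 < 49 [not met]
    (b): 80 − 31 = 49 ≥ 49 [met]
  Not every element is met, so the complainant fails to carry Stage 1.
The analysis ends at Stage 1; the licensee prevails.

licensee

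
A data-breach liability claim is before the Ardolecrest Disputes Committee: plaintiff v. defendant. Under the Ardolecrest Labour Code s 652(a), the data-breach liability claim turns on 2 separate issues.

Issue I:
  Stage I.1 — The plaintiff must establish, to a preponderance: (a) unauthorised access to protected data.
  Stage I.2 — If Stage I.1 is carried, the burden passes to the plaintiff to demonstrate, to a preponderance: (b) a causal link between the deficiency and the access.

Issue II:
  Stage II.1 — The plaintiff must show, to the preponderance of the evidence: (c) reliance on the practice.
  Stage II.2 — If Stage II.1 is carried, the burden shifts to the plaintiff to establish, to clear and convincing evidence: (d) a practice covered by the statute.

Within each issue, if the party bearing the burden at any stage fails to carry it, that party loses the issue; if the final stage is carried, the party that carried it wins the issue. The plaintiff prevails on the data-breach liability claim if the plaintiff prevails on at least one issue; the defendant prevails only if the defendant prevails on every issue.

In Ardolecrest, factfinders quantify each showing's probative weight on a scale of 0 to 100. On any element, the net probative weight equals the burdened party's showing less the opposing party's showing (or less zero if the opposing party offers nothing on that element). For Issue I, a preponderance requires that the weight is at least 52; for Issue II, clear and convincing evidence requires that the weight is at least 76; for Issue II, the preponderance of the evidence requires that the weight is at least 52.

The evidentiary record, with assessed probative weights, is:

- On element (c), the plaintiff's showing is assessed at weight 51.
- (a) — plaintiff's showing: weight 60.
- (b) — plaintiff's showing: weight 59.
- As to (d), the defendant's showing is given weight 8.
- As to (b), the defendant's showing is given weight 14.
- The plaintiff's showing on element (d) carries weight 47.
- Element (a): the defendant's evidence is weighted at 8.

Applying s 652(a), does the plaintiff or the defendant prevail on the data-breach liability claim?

defendant

— Issue I —
At Stage I.1 the plaintiff must meet a preponderance (weight is at least 52): on (a) the weight is 60 less the opposing 8 gives net 52, ≥ 52, so (a) meets the standard.
  All elements met. The plaintiff retains the burden for Stage I.2.
At Stage I.2 the plaintiff must meet a preponderance (weight is at least 52): on (b) the weight is 59 less the opposing 14 gives net 45, < 52, so (b) does not meet the standard.
  The plaintiff does not carry Stage I.2.
The defendant prevails on this issue.
— Issue II —
At Stage II.1 the plaintiff must meet the preponderance of the evidence (weight is at least 52): on (c) the weight is 51, which does not reach 52, so (c) does not meet the standard.
  Stage II.1 not carried; the plaintiff fails its burden.
The defendant prevails on this issue.
Per-issue: Issue I → defendant; Issue II → defendant. The plaintiff must prevail on at least one issue; overall, the defendant prevails.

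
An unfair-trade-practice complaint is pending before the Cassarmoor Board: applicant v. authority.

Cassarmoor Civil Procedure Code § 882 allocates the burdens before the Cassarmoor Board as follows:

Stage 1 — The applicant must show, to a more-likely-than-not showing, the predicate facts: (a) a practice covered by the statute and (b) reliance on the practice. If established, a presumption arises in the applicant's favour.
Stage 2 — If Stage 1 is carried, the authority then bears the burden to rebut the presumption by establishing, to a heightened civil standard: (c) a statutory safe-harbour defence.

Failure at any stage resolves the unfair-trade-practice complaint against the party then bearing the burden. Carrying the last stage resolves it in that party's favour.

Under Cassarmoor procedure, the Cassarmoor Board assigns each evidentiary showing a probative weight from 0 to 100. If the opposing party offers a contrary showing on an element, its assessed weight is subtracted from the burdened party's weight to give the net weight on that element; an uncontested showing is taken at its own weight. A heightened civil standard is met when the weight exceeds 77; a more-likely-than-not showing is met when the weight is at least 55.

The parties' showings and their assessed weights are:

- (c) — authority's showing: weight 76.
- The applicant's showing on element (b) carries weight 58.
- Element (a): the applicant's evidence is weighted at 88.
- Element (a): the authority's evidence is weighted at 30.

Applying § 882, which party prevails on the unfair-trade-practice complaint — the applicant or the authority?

applicant

At Stage 1 the applicant must meet a more-likely-than-not showing (weight is at least 55): on (a) the weight is 88 less the opposing 30 gives net 58, ≥ 55, so (a) meets the standard; on (b) the weight is 58, ≥ 55, so (b) meets the standard.
  Stage 1 carried; the burden shifts to the authority.
At Stage 2 the authority must meet a heightened civil standard (weight exceeds 77): on (c) the weight is 76, ≤ 77, so (c) does not meet the standard.
  The authority does not carry Stage 2.
So the applicant prevails.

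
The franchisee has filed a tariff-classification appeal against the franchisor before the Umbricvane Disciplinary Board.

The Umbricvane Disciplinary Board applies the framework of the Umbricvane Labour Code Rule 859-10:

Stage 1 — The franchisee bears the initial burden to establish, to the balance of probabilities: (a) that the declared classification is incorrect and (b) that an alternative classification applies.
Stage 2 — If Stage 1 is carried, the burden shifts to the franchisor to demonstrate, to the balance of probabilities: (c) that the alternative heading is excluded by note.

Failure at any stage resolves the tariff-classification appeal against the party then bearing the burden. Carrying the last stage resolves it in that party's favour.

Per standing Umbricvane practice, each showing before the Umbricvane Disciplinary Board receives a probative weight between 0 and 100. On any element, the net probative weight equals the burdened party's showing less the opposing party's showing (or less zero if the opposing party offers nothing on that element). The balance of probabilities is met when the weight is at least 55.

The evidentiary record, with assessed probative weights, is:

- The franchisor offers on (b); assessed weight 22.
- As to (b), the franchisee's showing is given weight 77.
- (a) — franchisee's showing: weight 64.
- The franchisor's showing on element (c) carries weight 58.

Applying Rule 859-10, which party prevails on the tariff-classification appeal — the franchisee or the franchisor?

At Stage 1 the franchisee must meet the balance of probabilities (weight is at least 55): on (a) the weight is 64, ≥ 55, so (a) meets the standard; on (b) the weight is 77 less the opposing 22 gives net 55, which does reach 55, so (b) meets the standard.
  All elements met. The burden passes to the franchisor.
At Stage 2 the franchisor must meet the balance of probabilities (weight is at least 55): on (c) the weight is 58, which does reach 55, so (c) meets the standard.
  Stage 2 carried; the final stage is satisfied.
All stages carried — the franchisor prevails.

franchisor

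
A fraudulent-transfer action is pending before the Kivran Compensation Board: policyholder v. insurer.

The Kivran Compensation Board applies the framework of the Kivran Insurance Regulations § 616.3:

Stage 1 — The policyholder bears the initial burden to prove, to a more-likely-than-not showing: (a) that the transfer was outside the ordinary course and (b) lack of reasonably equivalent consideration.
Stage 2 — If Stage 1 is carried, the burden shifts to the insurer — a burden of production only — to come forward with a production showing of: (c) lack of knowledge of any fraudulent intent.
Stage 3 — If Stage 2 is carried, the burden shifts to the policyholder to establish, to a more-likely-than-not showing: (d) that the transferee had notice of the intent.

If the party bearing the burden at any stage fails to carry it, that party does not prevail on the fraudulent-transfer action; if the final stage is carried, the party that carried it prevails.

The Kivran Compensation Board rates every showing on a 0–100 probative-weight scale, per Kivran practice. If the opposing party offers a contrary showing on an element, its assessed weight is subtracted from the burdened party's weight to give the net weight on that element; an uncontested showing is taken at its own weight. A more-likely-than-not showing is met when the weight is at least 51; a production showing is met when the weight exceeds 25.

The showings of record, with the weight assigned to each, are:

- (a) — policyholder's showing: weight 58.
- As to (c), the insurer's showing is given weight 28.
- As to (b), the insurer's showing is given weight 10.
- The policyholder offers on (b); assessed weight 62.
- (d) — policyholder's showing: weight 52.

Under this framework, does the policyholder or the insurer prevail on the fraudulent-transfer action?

At Stage 1 the policyholder must meet a more-likely-than-not showing (weight is at least 51): on (a) the weight is 58, ≥ 51, so (a) meets the standard; on (b) the weight is 62 less the opposing 10 gives net 52, ≥ 51, so (b) meets the standard.
  Stage 1 carried; the burden shifts to the insurer.
At Stage 2 the insurer must meet a production showing (weight exceeds 25): on (c) the weight is 28, > 25, so (c) meets the standard.
  Stage 2 carried; the burden shifts to the policyholder.
At Stage 3 the policyholder must meet a more-likely-than-not showing (weight is at least 51): on (d) the weight is 52, which does reach 51, so (d) meets the standard.
  The policyholder carries the last stage.
Every stage carried; the policyholder prevails.

policyholder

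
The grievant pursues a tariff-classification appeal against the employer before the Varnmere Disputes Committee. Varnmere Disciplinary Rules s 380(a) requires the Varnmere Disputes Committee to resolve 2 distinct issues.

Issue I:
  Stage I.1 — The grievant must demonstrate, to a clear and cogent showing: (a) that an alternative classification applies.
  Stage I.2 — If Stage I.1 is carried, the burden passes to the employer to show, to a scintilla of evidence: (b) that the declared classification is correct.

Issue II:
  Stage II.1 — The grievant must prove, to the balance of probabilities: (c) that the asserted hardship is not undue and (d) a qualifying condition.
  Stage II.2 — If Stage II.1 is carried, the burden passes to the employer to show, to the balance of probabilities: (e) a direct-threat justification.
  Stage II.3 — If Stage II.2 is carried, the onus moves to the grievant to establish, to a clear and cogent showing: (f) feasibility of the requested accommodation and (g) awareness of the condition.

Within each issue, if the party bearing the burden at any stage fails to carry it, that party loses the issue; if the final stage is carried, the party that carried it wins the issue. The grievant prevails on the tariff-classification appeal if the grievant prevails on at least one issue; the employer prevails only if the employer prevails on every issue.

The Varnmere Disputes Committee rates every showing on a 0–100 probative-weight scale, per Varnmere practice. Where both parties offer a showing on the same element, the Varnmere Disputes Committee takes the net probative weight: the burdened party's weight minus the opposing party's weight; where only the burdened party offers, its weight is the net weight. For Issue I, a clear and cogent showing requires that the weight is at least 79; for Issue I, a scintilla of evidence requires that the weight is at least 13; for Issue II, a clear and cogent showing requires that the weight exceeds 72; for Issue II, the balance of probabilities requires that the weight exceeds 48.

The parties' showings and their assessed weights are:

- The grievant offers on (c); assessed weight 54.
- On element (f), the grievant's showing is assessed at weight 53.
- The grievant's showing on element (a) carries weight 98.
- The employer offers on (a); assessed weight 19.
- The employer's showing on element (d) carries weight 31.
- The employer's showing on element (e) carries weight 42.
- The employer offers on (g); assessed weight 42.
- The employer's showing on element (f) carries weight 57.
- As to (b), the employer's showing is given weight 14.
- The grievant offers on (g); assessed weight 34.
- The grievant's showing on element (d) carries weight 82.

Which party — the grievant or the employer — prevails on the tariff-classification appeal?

— Issue I —
At Stage I.1 the grievant must meet a clear and cogent showing (weight is at least 79): on (a) the weight is 98 less the opposing 19 gives net 79, which does reach 79, so (a) meets the standard.
  Stage I.1 is satisfied; the onus moves to the employer.
At Stage I.2 the employer must meet a scintilla of evidence (weight is at least 13): on (b) the weight is 14, which does reach 13, so (b) meets the standard.
  All elements met at the final stage.
Every stage carried; the employer prevails on this issue.
— Issue II —
Stage II.1 (grievant, the balance of probabilities, weight exceeds 48): (c) 54 > 48 — meets; (d) net 82−31=51 > 48 — meets.
  Stage II.1 carried; the burden shifts to the employer.
Stage II.2 (employer, the balance of probabilities, weight exceeds 48): (e) 42 ≤ 48 — fails.
  The employer does not carry Stage II.2.
So the grievant prevails on this issue.
Per-issue: Issue I → employer; Issue II → grievant. The grievant must prevail on at least one issue; overall, the grievant prevails.

grievant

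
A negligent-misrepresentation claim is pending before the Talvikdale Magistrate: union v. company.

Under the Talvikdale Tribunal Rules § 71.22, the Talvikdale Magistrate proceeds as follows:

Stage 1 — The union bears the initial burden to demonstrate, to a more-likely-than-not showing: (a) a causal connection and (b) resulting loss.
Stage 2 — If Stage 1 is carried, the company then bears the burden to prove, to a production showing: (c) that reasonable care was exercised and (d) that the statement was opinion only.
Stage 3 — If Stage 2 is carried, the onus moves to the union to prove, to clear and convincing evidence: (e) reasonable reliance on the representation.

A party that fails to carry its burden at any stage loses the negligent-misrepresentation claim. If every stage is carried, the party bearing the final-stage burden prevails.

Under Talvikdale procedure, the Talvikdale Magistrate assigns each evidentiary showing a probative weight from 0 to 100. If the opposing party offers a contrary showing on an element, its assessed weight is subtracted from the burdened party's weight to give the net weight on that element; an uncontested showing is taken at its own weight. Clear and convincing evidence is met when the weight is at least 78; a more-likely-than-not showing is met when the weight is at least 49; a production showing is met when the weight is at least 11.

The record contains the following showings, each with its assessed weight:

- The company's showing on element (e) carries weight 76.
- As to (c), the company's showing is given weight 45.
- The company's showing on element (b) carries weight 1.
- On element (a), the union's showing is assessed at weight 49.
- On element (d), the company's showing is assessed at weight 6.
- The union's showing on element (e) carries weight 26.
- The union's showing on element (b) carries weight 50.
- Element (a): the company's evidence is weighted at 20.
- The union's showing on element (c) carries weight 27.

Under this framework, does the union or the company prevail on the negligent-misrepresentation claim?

Stage 1 — burden on union; standard: a more-likely-than-not showing (weight is at least 49).
    (a): 49 − 20 = 29 < 49 [not met]
    (b): 50 − 1 = 49 ≥ 49 [met]
  Not every element is met, so the union fails to carry Stage 1.
The company prevails.

company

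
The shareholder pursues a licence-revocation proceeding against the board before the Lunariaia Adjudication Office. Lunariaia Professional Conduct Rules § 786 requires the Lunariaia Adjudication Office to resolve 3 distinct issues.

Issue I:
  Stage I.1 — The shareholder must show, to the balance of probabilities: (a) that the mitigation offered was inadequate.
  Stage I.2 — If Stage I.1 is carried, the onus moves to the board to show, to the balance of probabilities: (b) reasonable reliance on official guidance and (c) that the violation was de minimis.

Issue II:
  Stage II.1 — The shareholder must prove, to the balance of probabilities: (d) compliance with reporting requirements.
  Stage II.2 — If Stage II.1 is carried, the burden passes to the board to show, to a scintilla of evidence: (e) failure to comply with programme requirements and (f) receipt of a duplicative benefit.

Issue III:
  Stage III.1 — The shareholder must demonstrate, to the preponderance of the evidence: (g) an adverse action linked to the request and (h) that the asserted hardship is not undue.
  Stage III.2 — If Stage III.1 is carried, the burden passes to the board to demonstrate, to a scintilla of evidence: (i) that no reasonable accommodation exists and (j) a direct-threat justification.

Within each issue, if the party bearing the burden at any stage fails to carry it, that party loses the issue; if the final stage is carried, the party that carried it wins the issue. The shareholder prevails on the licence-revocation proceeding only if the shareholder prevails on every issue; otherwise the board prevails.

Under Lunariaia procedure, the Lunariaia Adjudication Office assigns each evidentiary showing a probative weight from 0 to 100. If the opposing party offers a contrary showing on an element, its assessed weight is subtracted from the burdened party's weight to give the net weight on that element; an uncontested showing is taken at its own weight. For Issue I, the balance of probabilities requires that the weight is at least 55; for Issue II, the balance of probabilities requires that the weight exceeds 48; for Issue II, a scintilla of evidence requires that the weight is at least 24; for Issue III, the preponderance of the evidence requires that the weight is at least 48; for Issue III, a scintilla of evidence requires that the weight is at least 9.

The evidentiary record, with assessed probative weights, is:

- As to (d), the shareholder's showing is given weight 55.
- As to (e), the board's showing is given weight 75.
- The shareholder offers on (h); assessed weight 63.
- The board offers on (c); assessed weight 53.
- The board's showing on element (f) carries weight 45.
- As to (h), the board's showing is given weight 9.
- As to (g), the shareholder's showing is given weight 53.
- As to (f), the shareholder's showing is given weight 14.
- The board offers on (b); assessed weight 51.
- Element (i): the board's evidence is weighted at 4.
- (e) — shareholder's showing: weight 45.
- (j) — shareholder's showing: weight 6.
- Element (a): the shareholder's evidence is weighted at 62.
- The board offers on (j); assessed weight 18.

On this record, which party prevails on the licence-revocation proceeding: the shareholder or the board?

board

— Issue I —
Stage I.1 — burden on shareholder; standard: the balance of probabilities (weight is at least 55).
    (a): 62 ≥ 55 [met]
  All elements met. The burden passes to the board.
Stage I.2 — burden on board; standard: the balance of probabilities (weight is at least 55).
    (b): 51 < 55 [not met]
    (c): 53 < 55 [not met]
  The board does not carry Stage I.2.
The analysis ends at Stage I.2; the shareholder prevails on this issue.
— Issue II —
Stage II.1 — burden on shareholder; standard: the balance of probabilities (weight exceeds 48).
    (d): 55 > 48 [met]
  The shareholder carries Stage II.1; the board now bears the burden.
Stage II.2 — burden on board; standard: a scintilla of evidence (weight is at least 24).
    (e): 75 − 45 = 30 ≥ 24 [met]
    (f): 45 − 14 = 31 ≥ 24 [met]
  The board carries the last stage.
Every stage carried; the board prevails on this issue.
— Issue III —
Stage III.1 — burden on shareholder; standard: the preponderance of the evidence (weight is at least 48).
    (g): 53 ≥ 48 [met]
    (h): 63 − 9 = 54 ≥ 48 [met]
  All elements met. The burden passes to the board.
Stage III.2 — burden on board; standard: a scintilla of evidence (weight is at least 9).
    (i): 4 < 9 [not met]
    (j): 18 − 6 = 12 ≥ 9 [met]
  The board does not carry Stage III.2.
The analysis ends at Stage III.2; the shareholder prevails on this issue.
Per-issue: Issue I → shareholder; Issue II → board; Issue III → shareholder. The shareholder must prevail on every issue; overall, the board prevails.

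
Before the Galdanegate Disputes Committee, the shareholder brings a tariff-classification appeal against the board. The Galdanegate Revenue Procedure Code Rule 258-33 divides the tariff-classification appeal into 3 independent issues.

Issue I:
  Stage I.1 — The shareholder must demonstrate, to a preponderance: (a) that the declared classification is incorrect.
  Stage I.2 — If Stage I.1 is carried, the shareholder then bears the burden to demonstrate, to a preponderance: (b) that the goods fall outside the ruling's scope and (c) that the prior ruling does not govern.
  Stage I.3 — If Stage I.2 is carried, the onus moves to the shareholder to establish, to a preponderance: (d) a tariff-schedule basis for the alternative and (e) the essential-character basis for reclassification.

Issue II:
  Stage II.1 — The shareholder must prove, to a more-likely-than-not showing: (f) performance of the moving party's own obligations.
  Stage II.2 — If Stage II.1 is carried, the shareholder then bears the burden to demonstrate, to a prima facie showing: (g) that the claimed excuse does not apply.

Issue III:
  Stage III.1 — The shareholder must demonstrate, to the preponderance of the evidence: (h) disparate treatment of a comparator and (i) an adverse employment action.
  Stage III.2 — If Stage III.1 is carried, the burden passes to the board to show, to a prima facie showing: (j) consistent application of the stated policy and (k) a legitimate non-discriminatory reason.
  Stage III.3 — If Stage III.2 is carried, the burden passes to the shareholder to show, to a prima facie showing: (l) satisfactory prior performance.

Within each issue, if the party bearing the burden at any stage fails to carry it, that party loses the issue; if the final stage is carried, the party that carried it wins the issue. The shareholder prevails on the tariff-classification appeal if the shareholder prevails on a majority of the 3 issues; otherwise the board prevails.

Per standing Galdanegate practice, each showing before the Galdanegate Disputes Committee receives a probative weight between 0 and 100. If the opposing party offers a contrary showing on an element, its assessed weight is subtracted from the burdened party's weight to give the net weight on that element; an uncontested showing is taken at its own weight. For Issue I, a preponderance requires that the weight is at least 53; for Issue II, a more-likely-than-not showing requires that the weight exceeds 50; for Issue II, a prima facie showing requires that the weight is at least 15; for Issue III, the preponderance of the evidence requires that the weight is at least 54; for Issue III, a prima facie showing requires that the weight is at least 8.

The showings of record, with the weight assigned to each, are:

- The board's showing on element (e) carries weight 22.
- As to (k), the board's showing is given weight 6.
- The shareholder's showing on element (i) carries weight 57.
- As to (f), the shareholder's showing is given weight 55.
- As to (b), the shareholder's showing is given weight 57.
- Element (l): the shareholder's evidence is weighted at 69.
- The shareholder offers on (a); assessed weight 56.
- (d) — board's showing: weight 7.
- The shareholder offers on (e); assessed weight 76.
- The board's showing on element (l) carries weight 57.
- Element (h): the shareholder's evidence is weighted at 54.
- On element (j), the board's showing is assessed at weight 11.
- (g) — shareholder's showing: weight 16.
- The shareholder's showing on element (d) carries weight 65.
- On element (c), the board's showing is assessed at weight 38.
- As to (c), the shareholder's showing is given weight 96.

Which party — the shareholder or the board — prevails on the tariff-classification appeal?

— Issue I —
Stage I.1 (shareholder, a preponderance, weight is at least 53): (a) 56 ≥ 53 — meets.
  Stage I.1 carried; the burden remains with the shareholder.
Stage I.2 (shareholder, a preponderance, weight is at least 53): (b) 57 ≥ 53 — meets; (c) net 96−38=58 ≥ 53 — meets.
  Stage I.2 carried; the burden remains with the shareholder.
Stage I.3 (shareholder, a preponderance, weight is at least 53): (d) net 65−7=58 ≥ 53 — meets; (e) net 76−22=54 ≥ 53 — meets.
  The shareholder carries the last stage.
All stages carried — the shareholder prevails on this issue.
— Issue II —
Stage II.1 (shareholder, a more-likely-than-not showing, weight exceeds 50): (f) 55 > 50 — meets.
  Stage II.1 carried; the burden remains with the shareholder.
Stage II.2 (shareholder, a prima facie showing, weight is at least 15): (g) 16 ≥ 15 — meets.
  The shareholder carries the last stage.
Every stage carried; the shareholder prevails on this issue.
— Issue III —
Stage III.1 — burden on shareholder; standard: the preponderance of the evidence (weight is at least 54).
    (h): 54 ≥ 54 [met]
    (i): 57 ≥ 54 [met]
  Stage III.1 carried; the burden shifts to the board.
Stage III.2 — burden on board; standard: a prima facie showing (weight is at least 8).
    (j): 11 ≥ 8 [met]
    (k): 6 < 8 [not met]
  The board does not carry Stage III.2.
The shareholder prevails on this issue.
Per-issue: Issue I → shareholder; Issue II → shareholder; Issue III → shareholder. The shareholder must prevail on a majority of issues; overall, the shareholder prevails.

shareholder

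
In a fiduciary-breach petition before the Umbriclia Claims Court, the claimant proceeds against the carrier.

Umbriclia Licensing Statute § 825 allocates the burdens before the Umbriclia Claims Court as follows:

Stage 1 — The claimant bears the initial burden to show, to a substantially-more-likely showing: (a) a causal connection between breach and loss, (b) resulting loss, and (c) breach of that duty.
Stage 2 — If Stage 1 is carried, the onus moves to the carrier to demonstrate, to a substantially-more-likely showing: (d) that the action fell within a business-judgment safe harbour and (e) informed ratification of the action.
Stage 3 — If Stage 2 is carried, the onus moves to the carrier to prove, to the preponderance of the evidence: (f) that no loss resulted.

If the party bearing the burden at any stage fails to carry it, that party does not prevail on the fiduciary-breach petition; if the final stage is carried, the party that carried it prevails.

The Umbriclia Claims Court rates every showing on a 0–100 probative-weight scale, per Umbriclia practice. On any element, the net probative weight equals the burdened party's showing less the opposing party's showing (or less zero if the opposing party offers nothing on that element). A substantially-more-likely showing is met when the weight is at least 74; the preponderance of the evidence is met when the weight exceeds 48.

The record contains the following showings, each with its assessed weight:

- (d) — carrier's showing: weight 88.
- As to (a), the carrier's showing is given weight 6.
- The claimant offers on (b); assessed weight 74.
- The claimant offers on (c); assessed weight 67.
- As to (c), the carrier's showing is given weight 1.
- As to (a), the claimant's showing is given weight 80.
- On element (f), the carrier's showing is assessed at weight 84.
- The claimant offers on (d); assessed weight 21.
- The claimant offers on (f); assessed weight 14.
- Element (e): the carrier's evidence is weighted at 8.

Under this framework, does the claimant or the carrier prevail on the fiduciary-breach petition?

carrier

Stage 1 — burden on claimant; standard: a substantially-more-likely showing (weight is at least 74).
    (a): 80 − 6 = 74 ≥ 74 [met]
    (b): 74 ≥ 74 [met]
    (c): 67 − 1 = 66 < 74 [not met]
  Stage 1 not carried; the claimant fails its burden.
The analysis ends at Stage 1; the carrier prevails.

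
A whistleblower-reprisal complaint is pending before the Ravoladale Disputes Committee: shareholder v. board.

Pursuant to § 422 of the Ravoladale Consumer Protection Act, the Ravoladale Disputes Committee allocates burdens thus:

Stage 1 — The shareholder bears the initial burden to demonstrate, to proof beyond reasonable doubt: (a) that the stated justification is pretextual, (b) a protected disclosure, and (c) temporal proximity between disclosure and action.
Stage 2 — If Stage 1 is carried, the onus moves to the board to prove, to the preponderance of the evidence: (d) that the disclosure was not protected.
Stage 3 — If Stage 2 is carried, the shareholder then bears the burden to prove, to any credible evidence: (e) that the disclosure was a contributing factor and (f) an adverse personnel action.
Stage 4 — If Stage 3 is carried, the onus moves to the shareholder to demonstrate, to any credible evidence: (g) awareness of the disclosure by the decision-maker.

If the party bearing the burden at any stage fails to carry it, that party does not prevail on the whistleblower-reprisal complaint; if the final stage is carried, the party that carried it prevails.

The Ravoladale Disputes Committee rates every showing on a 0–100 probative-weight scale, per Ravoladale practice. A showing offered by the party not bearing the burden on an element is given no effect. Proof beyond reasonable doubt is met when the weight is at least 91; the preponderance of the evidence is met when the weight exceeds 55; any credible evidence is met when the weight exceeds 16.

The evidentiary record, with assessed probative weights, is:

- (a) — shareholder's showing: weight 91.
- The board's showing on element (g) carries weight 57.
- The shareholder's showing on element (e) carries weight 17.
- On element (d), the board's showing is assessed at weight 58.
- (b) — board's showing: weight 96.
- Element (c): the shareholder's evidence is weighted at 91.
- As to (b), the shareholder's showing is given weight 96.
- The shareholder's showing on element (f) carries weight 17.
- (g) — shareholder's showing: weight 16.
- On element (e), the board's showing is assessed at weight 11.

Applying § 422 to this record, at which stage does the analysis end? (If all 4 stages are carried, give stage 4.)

At Stage 1 the shareholder must meet proof beyond reasonable doubt (weight is at least 91): on (a) the weight is 91, which does reach 91, so (a) meets the standard; on (b) the weight is 96 (the board's 96 is given no effect), ≥ 91, so (b) meets the standard; on (c) the weight is 91, which does reach 91, so (c) meets the standard.
  The shareholder carries Stage 1; the board now bears the burden.
At Stage 2 the board must meet the preponderance of the evidence (weight exceeds 55): on (d) the weight is 58, which does exceed 55, so (d) meets the standard.
  All elements met. The burden passes to the shareholder.
At Stage 3 the shareholder must meet any credible evidence (weight exceeds 16): on (e) the weight is 17 (the board's 11 is given no effect), which does exceed 16, so (e) meets the standard; on (f) the weight is 17, which does exceed 16, so (f) meets the standard.
  All elements met. The shareholder retains the burden for Stage 4.
At Stage 4 the shareholder must meet any credible evidence (weight exceeds 16): on (g) the weight is 16 (the board's 57 is given no effect), which does not exceed 16, so (g) does not meet the standard.
  Stage 4 not carried; the shareholder fails its burden.
The board prevails.

stage 4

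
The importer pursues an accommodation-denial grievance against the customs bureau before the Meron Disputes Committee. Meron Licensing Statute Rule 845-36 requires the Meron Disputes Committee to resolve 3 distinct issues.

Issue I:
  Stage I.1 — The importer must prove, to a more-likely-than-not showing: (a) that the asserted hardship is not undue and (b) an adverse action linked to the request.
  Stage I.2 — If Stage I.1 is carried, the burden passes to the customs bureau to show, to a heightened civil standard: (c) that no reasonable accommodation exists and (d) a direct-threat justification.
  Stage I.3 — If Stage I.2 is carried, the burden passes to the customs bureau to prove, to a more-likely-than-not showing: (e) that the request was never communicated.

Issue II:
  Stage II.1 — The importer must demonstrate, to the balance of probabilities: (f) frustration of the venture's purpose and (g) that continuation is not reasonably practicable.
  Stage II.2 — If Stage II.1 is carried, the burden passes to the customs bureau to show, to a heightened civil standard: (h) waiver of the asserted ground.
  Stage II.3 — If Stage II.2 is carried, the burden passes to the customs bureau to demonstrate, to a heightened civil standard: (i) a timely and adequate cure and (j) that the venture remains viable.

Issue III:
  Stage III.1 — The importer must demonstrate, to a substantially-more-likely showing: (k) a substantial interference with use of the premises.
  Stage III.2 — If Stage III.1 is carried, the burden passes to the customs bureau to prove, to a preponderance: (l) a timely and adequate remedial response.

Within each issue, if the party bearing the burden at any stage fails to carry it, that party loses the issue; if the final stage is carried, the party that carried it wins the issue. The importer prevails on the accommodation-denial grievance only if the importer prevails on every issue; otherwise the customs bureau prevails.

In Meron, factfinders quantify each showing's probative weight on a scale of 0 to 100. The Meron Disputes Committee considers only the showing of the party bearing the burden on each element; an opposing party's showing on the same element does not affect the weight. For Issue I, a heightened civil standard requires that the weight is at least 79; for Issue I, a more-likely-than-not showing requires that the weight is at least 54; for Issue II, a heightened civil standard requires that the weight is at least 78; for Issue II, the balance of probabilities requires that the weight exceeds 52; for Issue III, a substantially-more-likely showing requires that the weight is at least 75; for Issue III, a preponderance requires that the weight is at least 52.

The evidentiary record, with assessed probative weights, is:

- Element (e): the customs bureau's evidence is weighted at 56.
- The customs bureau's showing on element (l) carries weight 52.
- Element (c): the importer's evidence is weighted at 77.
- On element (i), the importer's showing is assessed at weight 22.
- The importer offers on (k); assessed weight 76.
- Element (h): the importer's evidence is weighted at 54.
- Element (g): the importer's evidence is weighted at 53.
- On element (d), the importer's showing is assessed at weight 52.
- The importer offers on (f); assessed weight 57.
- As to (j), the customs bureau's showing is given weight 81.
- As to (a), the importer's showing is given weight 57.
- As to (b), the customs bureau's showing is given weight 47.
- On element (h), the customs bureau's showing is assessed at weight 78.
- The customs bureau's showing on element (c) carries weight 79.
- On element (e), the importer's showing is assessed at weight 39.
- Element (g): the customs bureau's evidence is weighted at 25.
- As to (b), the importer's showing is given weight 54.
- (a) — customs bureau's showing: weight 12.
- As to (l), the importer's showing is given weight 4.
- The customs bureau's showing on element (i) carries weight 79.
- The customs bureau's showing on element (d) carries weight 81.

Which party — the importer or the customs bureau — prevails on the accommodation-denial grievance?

— Issue I —
Stage I.1 — burden on importer; standard: a more-likely-than-not showing (weight is at least 54).
    (a): 57 (customs bureau's 12 disregarded) ≥ 54 [met]
    (b): 54 (customs bureau's 47 disregarded) ≥ 54 [met]
  Stage I.1 carried; the burden shifts to the customs bureau.
Stage I.2 — burden on customs bureau; standard: a heightened civil standard (weight is at least 79).
    (c): 79 (importer's 77 disregarded) ≥ 79 [met]
    (d): 81 (importer's 52 disregarded) ≥ 79 [met]
  All elements met. The customs bureau retains the burden for Stage I.3.
Stage I.3 — burden on customs bureau; standard: a more-likely-than-not showing (weight is at least 54).
    (e): 56 (importer's 39 disregarded) ≥ 54 [met]
  Stage I.3 carried; the final stage is satisfied.
Every stage carried; the customs bureau prevails on this issue.
— Issue II —
At Stage II.1 the importer must meet the balance of probabilities (weight exceeds 52): on (f) the weight is 57, which does exceed 52, so (f) meets the standard; on (g) the weight is 53 (the customs bureau's 25 is given no effect), > 52, so (g) meets the standard.
  Stage II.1 is satisfied; the onus moves to the customs bureau.
At Stage II.2 the customs bureau must meet a heightened civil standard (weight is at least 78): on (h) the weight is 78 (the importer's 54 is given no effect), ≥ 78, so (h) meets the standard.
  All elements met. The customs bureau retains the burden for Stage II.3.
At Stage II.3 the customs bureau must meet a heightened civil standard (weight is at least 78): on (i) the weight is 79 (the importer's 22 is given no effect), ≥ 78, so (i) meets the standard; on (j) the weight is 81, ≥ 78, so (j) meets the standard.
  The customs bureau carries the last stage.
With every stage satisfied, the customs bureau prevails on this issue.
— Issue III —
At Stage III.1 the importer must meet a substantially-more-likely showing (weight is at least 75): on (k) the weight is 76, which does reach 75, so (k) meets the standard.
  Stage III.1 carried; the burden shifts to the customs bureau.
At Stage III.2 the customs bureau must meet a preponderance (weight is at least 52): on (l) the weight is 52 (the importer's 4 is given no effect), which does reach 52, so (l) meets the standard.
  Stage III.2 carried; the final stage is satisfied.
With every stage satisfied, the customs bureau prevails on this issue.
Per-issue: Issue I → customs bureau; Issue II → customs bureau; Issue III → customs bureau. The importer must prevail on every issue; overall, the customs bureau prevails.

customs bureau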